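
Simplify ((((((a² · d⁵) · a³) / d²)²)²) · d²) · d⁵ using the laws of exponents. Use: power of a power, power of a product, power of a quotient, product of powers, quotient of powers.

a²⁰d¹⁹

((((((a² · d⁵) · a³) / d²)²)²) · d²) · d⁵
= (((((a² · d⁵) · a³) / d²)⁴) · d²) · d⁵    [power of a power]
= (((((a² · d⁵) · a³)⁴) / ((d²)⁴)) · d²) · d⁵    [power of a quotient]
= (((((a² · d⁵)⁴) · ((a³)⁴)) / ((d²)⁴)) · d²) · d⁵    [power of a product]
= ((((((a²)⁴) · ((d⁵)⁴)) · ((a³)⁴)) / ((d²)⁴)) · d²) · d⁵    [power of a product]
= ((((a⁸ · ((d⁵)⁴)) · ((a³)⁴)) / ((d²)⁴)) · d²) · d⁵    [power of a power]
= ((((a⁸ · d²⁰) · ((a³)⁴)) / ((d²)⁴)) · d²) · d⁵    [power of a power]
= ((((a⁸ · d²⁰) · a¹²) / ((d²)⁴)) · d²) · d⁵    [power of a power]
= ((((a⁸ · d²⁰) · a¹²) / d⁸) · d²) · d⁵    [power of a power]
= a²⁰d¹⁹    [quotient of powers; product of powers]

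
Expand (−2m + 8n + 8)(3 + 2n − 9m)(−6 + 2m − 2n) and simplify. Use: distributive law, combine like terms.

(−2m + 8n + 8)(3 + 2n − 9m)(−6 + 2m − 2n)
= (−6m − 4mn + 18m^2 + 24n + 16n^2 − 72mn + 24 + 16n − 72m)(−6 + 2m − 2n)    [distributive law]
= (−78m − 76mn + 18m^2 + 40n + 16n^2 + 24)(−6 + 2m − 2n)    [combine like terms]
= 468m − 156m^2 + 156mn + 456mn − 152m^2n + 152mn^2 − 108m^2 + 36m^3 − 36m^2n − 240n + 80mn − 80n^2 − 96n^2 + 32mn^2 − 32n^3 − 144 + 48m − 48n    [distributive law]
= 516m − 264m^2 + 692mn − 188m^2n + 184mn^2 + 36m^3 − 288n − 176n^2 − 32n^3 − 144    [combine like terms]

516m − 264m^2 + 692mn − 188m^2n + 184mn^2 + 36m^3 − 288n − 176n^2 − 32n^3 − 144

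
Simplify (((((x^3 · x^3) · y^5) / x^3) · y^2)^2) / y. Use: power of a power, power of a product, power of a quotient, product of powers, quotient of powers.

x^6·y^13

(((((x^3 · x^3) · y^5) / x^3) · y^2)^2) / y
= (((((x^3 · x^3) · y^5) / x^3)^2) · ((y^2)^2)) / y    [power of a product]
= (((((x^3 · x^3) · y^5)^2) / ((x^3)^2)) · ((y^2)^2)) / y    [power of a quotient]
= (((((x^3 · x^3)^2) · ((y^5)^2)) / ((x^3)^2)) · ((y^2)^2)) / y    [power of a product]
= ((((((x^3)^2) · ((x^3)^2)) · ((y^5)^2)) / ((x^3)^2)) · ((y^2)^2)) / y    [power of a product]
= ((((x^6 · ((x^3)^2)) · ((y^5)^2)) / ((x^3)^2)) · ((y^2)^2)) / y    [power of a power]
= ((((x^6 · x^6) · ((y^5)^2)) / ((x^3)^2)) · ((y^2)^2)) / y    [power of a power]
= (((x^12 · ((y^5)^2)) / ((x^3)^2)) · ((y^2)^2)) / y    [product of powers]
= (((x^12 · y^10) / ((x^3)^2)) · ((y^2)^2)) / y    [power of a power]
= (((x^12 · y^10) / x^6) · ((y^2)^2)) / y    [power of a power]
= (((x^12 · y^10) / x^6) · y^4) / y    [power of a power]
= x^6·y^13    [quotient of powers; product of powers]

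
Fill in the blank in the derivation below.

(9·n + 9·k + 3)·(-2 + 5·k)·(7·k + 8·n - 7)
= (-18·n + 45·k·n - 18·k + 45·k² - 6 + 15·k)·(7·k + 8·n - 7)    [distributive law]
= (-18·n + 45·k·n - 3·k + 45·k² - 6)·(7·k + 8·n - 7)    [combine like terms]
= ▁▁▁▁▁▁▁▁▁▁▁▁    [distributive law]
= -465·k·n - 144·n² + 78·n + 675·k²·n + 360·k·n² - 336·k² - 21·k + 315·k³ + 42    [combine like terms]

By distributive law:

-126·k·n - 144·n² + 126·n + 315·k²·n + 360·k·n² - 315·k·n - 21·k² - 24·k·n + 21·k + 315·k³ + 360·k²·n - 315·k² - 42·k - 48·n + 42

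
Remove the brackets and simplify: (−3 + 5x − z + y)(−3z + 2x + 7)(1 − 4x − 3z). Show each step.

(−3 + 5x − z + y)(−3z + 2x + 7)(1 − 4x − 3z)
= (9z − 6x − 21 − 15xz + 10x^2 + 35x + 3z^2 − 2xz − 7z − 3yz + 2xy + 7y)(1 − 4x − 3z)    [distributive law]
= (2z + 29x − 21 − 17xz + 10x^2 + 3z^2 − 3yz + 2xy + 7y)(1 − 4x − 3z)    [combine like terms]
= 2z − 8xz − 6z^2 + 29x − 116x^2 − 87xz − 21 + 84x + 63z − 17xz + 68x^2z + 51xz^2 + 10x^2 − 40x^3 − 30x^2z + 3z^2 − 12xz^2 − 9z^3 − 3yz + 12xyz + 9yz^2 + 2xy − 8x^2y − 6xyz + 7y − 28xy − 21yz    [distributive law]
= 65z − 112xz − 3z^2 + 113x − 106x^2 − 21 + 38x^2z + 39xz^2 − 40x^3 − 9z^3 − 24yz + 6xyz + 9yz^2 − 26xy − 8x^2y + 7y    [combine like terms]

65z − 112xz − 3z^2 + 113x − 106x^2 − 21 + 38x^2z + 39xz^2 − 40x^3 − 9z^3 − 24yz + 6xyz + 9yz^2 − 26xy − 8x^2y + 7y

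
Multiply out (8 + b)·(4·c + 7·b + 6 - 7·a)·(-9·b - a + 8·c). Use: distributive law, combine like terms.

208·b·c - 480·a·c + 256·c^2 - 558·b^2 + 442·a·b - 432·b - 48·a + 384·c + 56·a^2 + 20·b^2·c - 60·a·b·c + 32·b·c^2 - 63·b^3 + 56·a·b^2 + 7·a^2·b

(8 + b)·(4·c + 7·b + 6 - 7·a)·(-9·b - a + 8·c)
= (32·c + 56·b + 48 - 56·a + 4·b·c + 7·b^2 + 6·b - 7·a·b)·(-9·b - a + 8·c)    [distributive law]
= (32·c + 62·b + 48 - 56·a + 4·b·c + 7·b^2 - 7·a·b)·(-9·b - a + 8·c)    [combine like terms]
= -288·b·c - 32·a·c + 256·c^2 - 558·b^2 - 62·a·b + 496·b·c - 432·b - 48·a + 384·c + 504·a·b + 56·a^2 - 448·a·c - 36·b^2·c - 4·a·b·c + 32·b·c^2 - 63·b^3 - 7·a·b^2 + 56·b^2·c + 63·a·b^2 + 7·a^2·b - 56·a·b·c    [distributive law]
= 208·b·c - 480·a·c + 256·c^2 - 558·b^2 + 442·a·b - 432·b - 48·a + 384·c + 56·a^2 + 20·b^2·c - 60·a·b·c + 32·b·c^2 - 63·b^3 + 56·a·b^2 + 7·a^2·b    [combine like terms]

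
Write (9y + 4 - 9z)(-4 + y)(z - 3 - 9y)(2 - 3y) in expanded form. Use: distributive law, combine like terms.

-286yz + 1167y²z + 336y - 198y² - 945y³ - 270y³z + 243y⁴ - 248z + 96 + 72z² - 126yz² + 27y²z²

(9y + 4 - 9z)(-4 + y)(z - 3 - 9y)(2 - 3y)
= (-36y + 9y² - 16 + 4y + 36z - 9yz)(z - 3 - 9y)(2 - 3y)    [distributive law]
= (-32y + 9y² - 16 + 36z - 9yz)(z - 3 - 9y)(2 - 3y)    [combine like terms]
= (-32yz + 96y + 288y² + 9y²z - 27y² - 81y³ - 16z + 48 + 144y + 36z² - 108z - 324yz - 9yz² + 27yz + 81y²z)(2 - 3y)    [distributive law]
= (-329yz + 240y + 261y² + 90y²z - 81y³ - 124z + 48 + 36z² - 9yz²)(2 - 3y)    [combine like terms]
= -658yz + 987y²z + 480y - 720y² + 522y² - 783y³ + 180y²z - 270y³z - 162y³ + 243y⁴ - 248z + 372yz + 96 - 144y + 72z² - 108yz² - 18yz² + 27y²z²    [distributive law]
= -286yz + 1167y²z + 336y - 198y² - 945y³ - 270y³z + 243y⁴ - 248z + 96 + 72z² - 126yz² + 27y²z²    [combine like terms]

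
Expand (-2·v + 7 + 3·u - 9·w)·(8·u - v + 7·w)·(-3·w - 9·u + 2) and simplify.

102·u·v·w + 171·u^2·v + 25·u·v - 6·v^2·w - 18·u·v^2 + 4·v^2 + 15·v·w^2 + 11·v·w - 711·u·w - 456·u^2 + 112·u - 14·v - 273·w^2 + 98·w + 387·u^2·w - 216·u^3 + 720·u·w^2 + 189·w^3

(-2·v + 7 + 3·u - 9·w)·(8·u - v + 7·w)·(-3·w - 9·u + 2)
= (-16·u·v + 2·v^2 - 14·v·w + 56·u - 7·v + 49·w + 24·u^2 - 3·u·v + 21·u·w - 72·u·w + 9·v·w - 63·w^2)·(-3·w - 9·u + 2)    [distributive law]
= (-19·u·v + 2·v^2 - 5·v·w + 56·u - 7·v + 49·w + 24·u^2 - 51·u·w - 63·w^2)·(-3·w - 9·u + 2)    [combine like terms]
= 57·u·v·w + 171·u^2·v - 38·u·v - 6·v^2·w - 18·u·v^2 + 4·v^2 + 15·v·w^2 + 45·u·v·w - 10·v·w - 168·u·w - 504·u^2 + 112·u + 21·v·w + 63·u·v - 14·v - 147·w^2 - 441·u·w + 98·w - 72·u^2·w - 216·u^3 + 48·u^2 + 153·u·w^2 + 459·u^2·w - 102·u·w + 189·w^3 + 567·u·w^2 - 126·w^2    [distributive law]
= 102·u·v·w + 171·u^2·v + 25·u·v - 6·v^2·w - 18·u·v^2 + 4·v^2 + 15·v·w^2 + 11·v·w - 711·u·w - 456·u^2 + 112·u - 14·v - 273·w^2 + 98·w + 387·u^2·w - 216·u^3 + 720·u·w^2 + 189·w^3    [combine like terms]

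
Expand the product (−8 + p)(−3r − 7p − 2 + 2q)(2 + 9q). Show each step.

48r + 216qr + 108p + 490pq + 32 + 112q − 144q^2 − 6pr − 27pqr − 14p^2 − 63p^2q + 18pq^2

(−8 + p)(−3r − 7p − 2 + 2q)(2 + 9q)
= (24r + 56p + 16 − 16q − 3pr − 7p^2 − 2p + 2pq)(2 + 9q)    [distributive law]
= (24r + 54p + 16 − 16q − 3pr − 7p^2 + 2pq)(2 + 9q)    [combine like terms]
= 48r + 216qr + 108p + 486pq + 32 + 144q − 32q − 144q^2 − 6pr − 27pqr − 14p^2 − 63p^2q + 4pq + 18pq^2    [distributive law]
= 48r + 216qr + 108p + 490pq + 32 + 112q − 144q^2 − 6pr − 27pqr − 14p^2 − 63p^2q + 18pq^2    [combine like terms]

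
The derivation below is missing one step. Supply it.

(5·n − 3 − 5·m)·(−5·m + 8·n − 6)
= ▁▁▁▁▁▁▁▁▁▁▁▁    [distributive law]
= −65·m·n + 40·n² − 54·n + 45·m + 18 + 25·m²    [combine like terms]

After distributive law, the bracketed line is:

−25·m·n + 40·n² − 30·n + 15·m − 24·n + 18 + 25·m² − 40·m·n + 30·m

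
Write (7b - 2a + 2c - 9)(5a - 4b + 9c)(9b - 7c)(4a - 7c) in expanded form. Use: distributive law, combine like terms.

1548a^2b^2 + 55ab^2c - 862a^2bc + 1719abc^2 - 1008ab^3 + 1764b^3c - 4837b^2c^2 + 1561bc^3 - 360a^3b + 280a^3c - 266a^2c^2 - 896ac^3 + 882c^4 - 1620a^2b - 1089abc + 1260a^2c + 63ac^2 + 1296ab^2 - 2268b^2c + 6867bc^2 - 3969c^3

(7b - 2a + 2c - 9)(5a - 4b + 9c)(9b - 7c)(4a - 7c)
= (35ab - 28b^2 + 63bc - 10a^2 + 8ab - 18ac + 10ac - 8bc + 18c^2 - 45a + 36b - 81c)(9b - 7c)(4a - 7c)    [distributive law]
= (43ab - 28b^2 + 55bc - 10a^2 - 8ac + 18c^2 - 45a + 36b - 81c)(9b - 7c)(4a - 7c)    [combine like terms]
= (387ab^2 - 301abc - 252b^3 + 196b^2c + 495b^2c - 385bc^2 - 90a^2b + 70a^2c - 72abc + 56ac^2 + 162bc^2 - 126c^3 - 405ab + 315ac + 324b^2 - 252bc - 729bc + 567c^2)(4a - 7c)    [distributive law]
= (387ab^2 - 373abc - 252b^3 + 691b^2c - 223bc^2 - 90a^2b + 70a^2c + 56ac^2 - 126c^3 - 405ab + 315ac + 324b^2 - 981bc + 567c^2)(4a - 7c)    [combine like terms]
= 1548a^2b^2 - 2709ab^2c - 1492a^2bc + 2611abc^2 - 1008ab^3 + 1764b^3c + 2764ab^2c - 4837b^2c^2 - 892abc^2 + 1561bc^3 - 360a^3b + 630a^2bc + 280a^3c - 490a^2c^2 + 224a^2c^2 - 392ac^3 - 504ac^3 + 882c^4 - 1620a^2b + 2835abc + 1260a^2c - 2205ac^2 + 1296ab^2 - 2268b^2c - 3924abc + 6867bc^2 + 2268ac^2 - 3969c^3    [distributive law]
= 1548a^2b^2 + 55ab^2c - 862a^2bc + 1719abc^2 - 1008ab^3 + 1764b^3c - 4837b^2c^2 + 1561bc^3 - 360a^3b + 280a^3c - 266a^2c^2 - 896ac^3 + 882c^4 - 1620a^2b - 1089abc + 1260a^2c + 63ac^2 + 1296ab^2 - 2268b^2c + 6867bc^2 - 3969c^3    [combine like terms]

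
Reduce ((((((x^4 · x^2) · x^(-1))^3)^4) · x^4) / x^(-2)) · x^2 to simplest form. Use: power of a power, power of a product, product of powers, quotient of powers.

((((((x^4 · x^2) · x^(-1))^3)^4) · x^4) / x^(-2)) · x^2
= (((((x^4 · x^2) · x^(-1))^12) · x^4) / x^(-2)) · x^2    [power of a power]
= (((((x^4 · x^2)^12) · ((x^(-1))^12)) · x^4) / x^(-2)) · x^2    [power of a product]
= ((((((x^4)^12) · ((x^2)^12)) · ((x^(-1))^12)) · x^4) / x^(-2)) · x^2    [power of a product]
= ((((x^48 · ((x^2)^12)) · ((x^(-1))^12)) · x^4) / x^(-2)) · x^2    [power of a power]
= ((((x^48 · x^24) · ((x^(-1))^12)) · x^4) / x^(-2)) · x^2    [power of a power]
= (((x^72 · ((x^(-1))^12)) · x^4) / x^(-2)) · x^2    [product of powers]
= (((x^72 · x^(-12)) · x^4) / x^(-2)) · x^2    [power of a power]
= ((x^60 · x^4) / x^(-2)) · x^2    [product of powers]
= (x^64 / x^(-2)) · x^2    [product of powers]
= x^66 · x^2    [quotient of powers]
= x^68    [product of powers]

x^68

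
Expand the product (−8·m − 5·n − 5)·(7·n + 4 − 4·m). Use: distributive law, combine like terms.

(−8·m − 5·n − 5)·(7·n + 4 − 4·m)
= −56·m·n − 32·m + 32·m^2 − 35·n^2 − 20·n + 20·m·n − 35·n − 20 + 20·m    [distributive law]
= −36·m·n − 12·m + 32·m^2 − 35·n^2 − 55·n − 20    [combine like terms]

−36·m·n − 12·m + 32·m^2 − 35·n^2 − 55·n − 20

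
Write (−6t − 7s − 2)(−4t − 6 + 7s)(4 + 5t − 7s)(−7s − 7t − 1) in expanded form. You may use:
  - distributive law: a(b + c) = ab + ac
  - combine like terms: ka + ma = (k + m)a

−406st^2 − 2332t^3 − 1968t^2 + 826st^3 − 840t^4 + 2695s^2t^2 − 1624st − 572t + 4459s^2t − 1372s^3t + 196s^2 − 364s + 2401s^3 − 2401s^4 − 48

(−6t − 7s − 2)(−4t − 6 + 7s)(4 + 5t − 7s)(−7s − 7t − 1)
= (24t^2 + 36t − 42st + 28st + 42s − 49s^2 + 8t + 12 − 14s)(4 + 5t − 7s)(−7s − 7t − 1)    [distributive law]
= (24t^2 + 44t − 14st + 28s − 49s^2 + 12)(4 + 5t − 7s)(−7s − 7t − 1)    [combine like terms]
= (96t^2 + 120t^3 − 168st^2 + 176t + 220t^2 − 308st − 56st − 70st^2 + 98s^2t + 112s + 140st − 196s^2 − 196s^2 − 245s^2t + 343s^3 + 48 + 60t − 84s)(−7s − 7t − 1)    [distributive law]
= (316t^2 + 120t^3 − 238st^2 + 236t − 224st − 147s^2t + 28s − 392s^2 + 343s^3 + 48)(−7s − 7t − 1)    [combine like terms]
= −2212st^2 − 2212t^3 − 316t^2 − 840st^3 − 840t^4 − 120t^3 + 1666s^2t^2 + 1666st^3 + 238st^2 − 1652st − 1652t^2 − 236t + 1568s^2t + 1568st^2 + 224st + 1029s^3t + 1029s^2t^2 + 147s^2t − 196s^2 − 196st − 28s + 2744s^3 + 2744s^2t + 392s^2 − 2401s^4 − 2401s^3t − 343s^3 − 336s − 336t − 48    [distributive law]
= −406st^2 − 2332t^3 − 1968t^2 + 826st^3 − 840t^4 + 2695s^2t^2 − 1624st − 572t + 4459s^2t − 1372s^3t + 196s^2 − 364s + 2401s^3 − 2401s^4 − 48    [combine like terms]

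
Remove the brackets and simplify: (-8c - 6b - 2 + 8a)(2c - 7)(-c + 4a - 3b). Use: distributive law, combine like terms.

16c³ - 80ac² + 60bc² - 52c² + 264ac - 198bc - 96abc + 36b²c + 336ab - 126b² - 14c + 56a - 42b + 64a²c - 224a²

(-8c - 6b - 2 + 8a)(2c - 7)(-c + 4a - 3b)
= (-16c² + 56c - 12bc + 42b - 4c + 14 + 16ac - 56a)(-c + 4a - 3b)    [distributive law]
= (-16c² + 52c - 12bc + 42b + 14 + 16ac - 56a)(-c + 4a - 3b)    [combine like terms]
= 16c³ - 64ac² + 48bc² - 52c² + 208ac - 156bc + 12bc² - 48abc + 36b²c - 42bc + 168ab - 126b² - 14c + 56a - 42b - 16ac² + 64a²c - 48abc + 56ac - 224a² + 168ab    [distributive law]
= 16c³ - 80ac² + 60bc² - 52c² + 264ac - 198bc - 96abc + 36b²c + 336ab - 126b² - 14c + 56a - 42b + 64a²c - 224a²    [combine like terms]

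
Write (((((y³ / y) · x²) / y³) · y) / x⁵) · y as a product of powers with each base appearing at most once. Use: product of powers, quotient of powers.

x⁻³y

(((((y³ / y) · x²) / y³) · y) / x⁵) · y
= ((((y² · x²) / y³) · y) / x⁵) · y    [quotient of powers]
= x⁻³y    [quotient of powers; product of powers]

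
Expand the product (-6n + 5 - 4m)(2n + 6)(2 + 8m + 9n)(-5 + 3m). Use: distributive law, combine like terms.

(-6n + 5 - 4m)(2n + 6)(2 + 8m + 9n)(-5 + 3m)
= (-12n^2 - 36n + 10n + 30 - 8mn - 24m)(2 + 8m + 9n)(-5 + 3m)    [distributive law]
= (-12n^2 - 26n + 30 - 8mn - 24m)(2 + 8m + 9n)(-5 + 3m)    [combine like terms]
= (-24n^2 - 96mn^2 - 108n^3 - 52n - 208mn - 234n^2 + 60 + 240m + 270n - 16mn - 64m^2n - 72mn^2 - 48m - 192m^2 - 216mn)(-5 + 3m)    [distributive law]
= (-258n^2 - 168mn^2 - 108n^3 + 218n - 440mn + 60 + 192m - 64m^2n - 192m^2)(-5 + 3m)    [combine like terms]
= 1290n^2 - 774mn^2 + 840mn^2 - 504m^2n^2 + 540n^3 - 324mn^3 - 1090n + 654mn + 2200mn - 1320m^2n - 300 + 180m - 960m + 576m^2 + 320m^2n - 192m^3n + 960m^2 - 576m^3    [distributive law]
= 1290n^2 + 66mn^2 - 504m^2n^2 + 540n^3 - 324mn^3 - 1090n + 2854mn - 1000m^2n - 300 - 780m + 1536m^2 - 192m^3n - 576m^3    [combine like terms]

1290n^2 + 66mn^2 - 504m^2n^2 + 540n^3 - 324mn^3 - 1090n + 2854mn - 1000m^2n - 300 - 780m + 1536m^2 - 192m^3n - 576m^3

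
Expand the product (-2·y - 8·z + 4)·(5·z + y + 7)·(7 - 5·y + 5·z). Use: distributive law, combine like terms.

(-2·y - 8·z + 4)·(5·z + y + 7)·(7 - 5·y + 5·z)
= (-10·y·z - 2·y^2 - 14·y - 40·z^2 - 8·y·z - 56·z + 20·z + 4·y + 28)·(7 - 5·y + 5·z)    [distributive law]
= (-18·y·z - 2·y^2 - 10·y - 40·z^2 - 36·z + 28)·(7 - 5·y + 5·z)    [combine like terms]
= -126·y·z + 90·y^2·z - 90·y·z^2 - 14·y^2 + 10·y^3 - 10·y^2·z - 70·y + 50·y^2 - 50·y·z - 280·z^2 + 200·y·z^2 - 200·z^3 - 252·z + 180·y·z - 180·z^2 + 196 - 140·y + 140·z    [distributive law]
= 4·y·z + 80·y^2·z + 110·y·z^2 + 36·y^2 + 10·y^3 - 210·y - 460·z^2 - 200·z^3 - 112·z + 196    [combine like terms]

4·y·z + 80·y^2·z + 110·y·z^2 + 36·y^2 + 10·y^3 - 210·y - 460·z^2 - 200·z^3 - 112·z + 196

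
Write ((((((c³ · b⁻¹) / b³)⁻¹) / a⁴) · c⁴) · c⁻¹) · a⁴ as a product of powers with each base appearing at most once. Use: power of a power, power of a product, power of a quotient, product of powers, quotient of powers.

((((((c³ · b⁻¹) / b³)⁻¹) / a⁴) · c⁴) · c⁻¹) · a⁴
= ((((((c³ · b⁻¹)⁻¹) / ((b³)⁻¹)) / a⁴) · c⁴) · c⁻¹) · a⁴    [power of a quotient]
= (((((((c³)⁻¹) · ((b⁻¹)⁻¹)) / ((b³)⁻¹)) / a⁴) · c⁴) · c⁻¹) · a⁴    [power of a product]
= (((((c⁻³ · ((b⁻¹)⁻¹)) / ((b³)⁻¹)) / a⁴) · c⁴) · c⁻¹) · a⁴    [power of a power]
= (((((c⁻³ · b) / ((b³)⁻¹)) / a⁴) · c⁴) · c⁻¹) · a⁴    [power of a power]
= (((((c⁻³ · b) / b⁻³) / a⁴) · c⁴) · c⁻¹) · a⁴    [power of a power]
= b⁴    [quotient of powers; product of powers]

b⁴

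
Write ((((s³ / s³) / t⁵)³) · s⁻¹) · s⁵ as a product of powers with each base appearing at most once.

((((s³ / s³) / t⁵)³) · s⁻¹) · s⁵
= ((((s³ / s³)³) / ((t⁵)³)) · s⁻¹) · s⁵    [power of a quotient]
= (((((s³)³) / ((s³)³)) / ((t⁵)³)) · s⁻¹) · s⁵    [power of a quotient]
= (((s⁹ / ((s³)³)) / ((t⁵)³)) · s⁻¹) · s⁵    [power of a power]
= (((s⁹ / s⁹) / ((t⁵)³)) · s⁻¹) · s⁵    [power of a power]
= ((s⁰ / ((t⁵)³)) · s⁻¹) · s⁵    [quotient of powers]
= ((s⁰ / t¹⁵) · s⁻¹) · s⁵    [power of a power]
= s⁴t⁻¹⁵    [quotient of powers; product of powers]

s⁴t⁻¹⁵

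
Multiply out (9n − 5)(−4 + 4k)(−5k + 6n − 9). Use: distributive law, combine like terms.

−264kn − 216n^2 + 444n − 180k^2n + 216kn^2 + 80k − 180 + 100k^2

(9n − 5)(−4 + 4k)(−5k + 6n − 9)
= (−36n + 36kn + 20 − 20k)(−5k + 6n − 9)    [distributive law]
= 180kn − 216n^2 + 324n − 180k^2n + 216kn^2 − 324kn − 100k + 120n − 180 + 100k^2 − 120kn + 180k    [distributive law]
= −264kn − 216n^2 + 444n − 180k^2n + 216kn^2 + 80k − 180 + 100k^2    [combine like terms]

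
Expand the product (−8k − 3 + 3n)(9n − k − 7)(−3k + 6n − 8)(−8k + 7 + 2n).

−2232k³n − 7355k²n + 4794k²n² + 2511kn² − 2358kn³ + 2536kn + 192k⁴ + 1760k³ + 2593k² − 2401k − 2508n² + 126n³ + 3234n − 1176 + 324n⁴

(−8k − 3 + 3n)(9n − k − 7)(−3k + 6n − 8)(−8k + 7 + 2n)
= (−72kn + 8k² + 56k − 27n + 3k + 21 + 27n² − 3kn − 21n)(−3k + 6n − 8)(−8k + 7 + 2n)    [distributive law]
= (−75kn + 8k² + 59k − 48n + 21 + 27n²)(−3k + 6n − 8)(−8k + 7 + 2n)    [combine like terms]
= (225k²n − 450kn² + 600kn − 24k³ + 48k²n − 64k² − 177k² + 354kn − 472k + 144kn − 288n² + 384n − 63k + 126n − 168 − 81kn² + 162n³ − 216n²)(−8k + 7 + 2n)    [distributive law]
= (273k²n − 531kn² + 1098kn − 24k³ − 241k² − 535k − 504n² + 510n − 168 + 162n³)(−8k + 7 + 2n)    [combine like terms]
= −2184k³n + 1911k²n + 546k²n² + 4248k²n² − 3717kn² − 1062kn³ − 8784k²n + 7686kn + 2196kn² + 192k⁴ − 168k³ − 48k³n + 1928k³ − 1687k² − 482k²n + 4280k² − 3745k − 1070kn + 4032kn² − 3528n² − 1008n³ − 4080kn + 3570n + 1020n² + 1344k − 1176 − 336n − 1296kn³ + 1134n³ + 324n⁴    [distributive law]
= −2232k³n − 7355k²n + 4794k²n² + 2511kn² − 2358kn³ + 2536kn + 192k⁴ + 1760k³ + 2593k² − 2401k − 2508n² + 126n³ + 3234n − 1176 + 324n⁴    [combine like terms]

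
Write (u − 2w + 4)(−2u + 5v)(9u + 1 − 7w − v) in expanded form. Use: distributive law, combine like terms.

(u − 2w + 4)(−2u + 5v)(9u + 1 − 7w − v)
= (−2u^2 + 5uv + 4uw − 10vw − 8u + 20v)(9u + 1 − 7w − v)    [distributive law]
= −18u^3 − 2u^2 + 14u^2w + 2u^2v + 45u^2v + 5uv − 35uvw − 5uv^2 + 36u^2w + 4uw − 28uw^2 − 4uvw − 90uvw − 10vw + 70vw^2 + 10v^2w − 72u^2 − 8u + 56uw + 8uv + 180uv + 20v − 140vw − 20v^2    [distributive law]
= −18u^3 − 74u^2 + 50u^2w + 47u^2v + 193uv − 129uvw − 5uv^2 + 60uw − 28uw^2 − 150vw + 70vw^2 + 10v^2w − 8u + 20v − 20v^2    [combine like terms]

−18u^3 − 74u^2 + 50u^2w + 47u^2v + 193uv − 129uvw − 5uv^2 + 60uw − 28uw^2 − 150vw + 70vw^2 + 10v^2w − 8u + 20v − 20v^2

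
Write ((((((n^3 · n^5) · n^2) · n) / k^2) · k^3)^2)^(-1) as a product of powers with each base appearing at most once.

k^(-2)n^(-22)

((((((n^3 · n^5) · n^2) · n) / k^2) · k^3)^2)^(-1)
= (((((n^3 · n^5) · n^2) · n) / k^2) · k^3)^(-2)    [power of a power]
= (((((n^3 · n^5) · n^2) · n) / k^2)^(-2)) · ((k^3)^(-2))    [power of a product]
= (((((n^3 · n^5) · n^2) · n)^(-2)) / ((k^2)^(-2))) · ((k^3)^(-2))    [power of a quotient]
= (((((n^3 · n^5) · n^2)^(-2)) · (n^(-2))) / ((k^2)^(-2))) · ((k^3)^(-2))    [power of a product]
= (((((n^3 · n^5)^(-2)) · ((n^2)^(-2))) · (n^(-2))) / ((k^2)^(-2))) · ((k^3)^(-2))    [power of a product]
= ((((((n^3)^(-2)) · ((n^5)^(-2))) · ((n^2)^(-2))) · (n^(-2))) / ((k^2)^(-2))) · ((k^3)^(-2))    [power of a product]
= ((((n^(-6) · ((n^5)^(-2))) · ((n^2)^(-2))) · (n^(-2))) / ((k^2)^(-2))) · ((k^3)^(-2))    [power of a power]
= ((((n^(-6) · n^(-10)) · ((n^2)^(-2))) · (n^(-2))) / ((k^2)^(-2))) · ((k^3)^(-2))    [power of a power]
= (((n^(-16) · ((n^2)^(-2))) · (n^(-2))) / ((k^2)^(-2))) · ((k^3)^(-2))    [product of powers]
= (((n^(-16) · n^(-4)) · (n^(-2))) / ((k^2)^(-2))) · ((k^3)^(-2))    [power of a power]
= ((n^(-20) · (n^(-2))) / ((k^2)^(-2))) · ((k^3)^(-2))    [product of powers]
= (n^(-22) / ((k^2)^(-2))) · ((k^3)^(-2))    [product of powers]
= (n^(-22) / k^(-4)) · ((k^3)^(-2))    [power of a power]
= (n^(-22) / k^(-4)) · k^(-6)    [power of a power]
= k^(-2)n^(-22)    [quotient of powers]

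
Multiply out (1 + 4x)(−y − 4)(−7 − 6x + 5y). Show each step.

−13y − 46xy − 5y² + 28 + 136x + 24x²y − 20xy² + 96x²

(1 + 4x)(−y − 4)(−7 − 6x + 5y)
= (−y − 4 − 4xy − 16x)(−7 − 6x + 5y)    [distributive law]
= 7y + 6xy − 5y² + 28 + 24x − 20y + 28xy + 24x²y − 20xy² + 112x + 96x² − 80xy    [distributive law]
= −13y − 46xy − 5y² + 28 + 136x + 24x²y − 20xy² + 96x²    [combine like terms]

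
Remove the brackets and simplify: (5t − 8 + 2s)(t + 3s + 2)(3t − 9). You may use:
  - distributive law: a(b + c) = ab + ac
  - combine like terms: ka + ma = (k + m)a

15t^3 − 39t^2 + 51st^2 − 213st − 66t + 180s + 144 + 18s^2t − 54s^2

(5t − 8 + 2s)(t + 3s + 2)(3t − 9)
= (5t^2 + 15st + 10t − 8t − 24s − 16 + 2st + 6s^2 + 4s)(3t − 9)    [distributive law]
= (5t^2 + 17st + 2t − 20s − 16 + 6s^2)(3t − 9)    [combine like terms]
= 15t^3 − 45t^2 + 51st^2 − 153st + 6t^2 − 18t − 60st + 180s − 48t + 144 + 18s^2t − 54s^2    [distributive law]
= 15t^3 − 39t^2 + 51st^2 − 213st − 66t + 180s + 144 + 18s^2t − 54s^2    [combine like terms]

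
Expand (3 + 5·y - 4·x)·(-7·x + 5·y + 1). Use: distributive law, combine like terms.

-25·x + 20·y + 3 - 55·x·y + 25·y^2 + 28·x^2

(3 + 5·y - 4·x)·(-7·x + 5·y + 1)
= -21·x + 15·y + 3 - 35·x·y + 25·y^2 + 5·y + 28·x^2 - 20·x·y - 4·x    [distributive law]
= -25·x + 20·y + 3 - 55·x·y + 25·y^2 + 28·x^2    [combine like terms]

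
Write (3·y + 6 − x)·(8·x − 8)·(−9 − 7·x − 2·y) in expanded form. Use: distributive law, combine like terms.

−160·x·y − 152·x^2·y − 48·x·y^2 + 312·y + 48·y^2 − 168·x − 320·x^2 + 432 + 56·x^3

(3·y + 6 − x)·(8·x − 8)·(−9 − 7·x − 2·y)
= (24·x·y − 24·y + 48·x − 48 − 8·x^2 + 8·x)·(−9 − 7·x − 2·y)    [distributive law]
= (24·x·y − 24·y + 56·x − 48 − 8·x^2)·(−9 − 7·x − 2·y)    [combine like terms]
= −216·x·y − 168·x^2·y − 48·x·y^2 + 216·y + 168·x·y + 48·y^2 − 504·x − 392·x^2 − 112·x·y + 432 + 336·x + 96·y + 72·x^2 + 56·x^3 + 16·x^2·y    [distributive law]
= −160·x·y − 152·x^2·y − 48·x·y^2 + 312·y + 48·y^2 − 168·x − 320·x^2 + 432 + 56·x^3    [combine like terms]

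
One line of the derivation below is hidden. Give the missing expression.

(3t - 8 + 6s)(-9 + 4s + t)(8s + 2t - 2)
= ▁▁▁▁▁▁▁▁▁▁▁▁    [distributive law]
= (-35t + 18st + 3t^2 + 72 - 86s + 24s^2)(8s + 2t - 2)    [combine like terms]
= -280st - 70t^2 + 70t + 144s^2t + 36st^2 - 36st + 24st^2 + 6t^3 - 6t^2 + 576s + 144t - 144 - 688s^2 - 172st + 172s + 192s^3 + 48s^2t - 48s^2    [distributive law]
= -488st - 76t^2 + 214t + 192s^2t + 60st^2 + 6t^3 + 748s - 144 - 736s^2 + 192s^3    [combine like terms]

By distributive law:

(-27t + 12st + 3t^2 + 72 - 32s - 8t - 54s + 24s^2 + 6st)(8s + 2t - 2)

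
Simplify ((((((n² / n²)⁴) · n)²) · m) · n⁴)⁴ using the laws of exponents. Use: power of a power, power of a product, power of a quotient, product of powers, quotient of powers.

((((((n² / n²)⁴) · n)²) · m) · n⁴)⁴
= ((((((n² / n²)⁴) · n)²) · m)⁴) · ((n⁴)⁴)    [power of a product]
= ((((((n² / n²)⁴) · n)²)⁴) · (m⁴)) · ((n⁴)⁴)    [power of a product]
= (((((n² / n²)⁴) · n)⁸) · (m⁴)) · ((n⁴)⁴)    [power of a power]
= (((((n² / n²)⁴)⁸) · (n⁸)) · (m⁴)) · ((n⁴)⁴)    [power of a product]
= ((((n² / n²)³²) · (n⁸)) · (m⁴)) · ((n⁴)⁴)    [power of a power]
= (((((n²)³²) / ((n²)³²)) · (n⁸)) · (m⁴)) · ((n⁴)⁴)    [power of a quotient]
= (((n⁶⁴ / ((n²)³²)) · (n⁸)) · (m⁴)) · ((n⁴)⁴)    [power of a power]
= (((n⁶⁴ / n⁶⁴) · (n⁸)) · (m⁴)) · ((n⁴)⁴)    [power of a power]
= ((n⁰ · (n⁸)) · (m⁴)) · ((n⁴)⁴)    [quotient of powers]
= (n⁸ · (m⁴)) · ((n⁴)⁴)    [product of powers]
= (n⁸ · m⁴) · n¹⁶    [power of a power]
= m⁴n²⁴    [product of powers]

m⁴n²⁴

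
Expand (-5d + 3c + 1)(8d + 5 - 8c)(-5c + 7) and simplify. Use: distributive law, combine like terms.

(-5d + 3c + 1)(8d + 5 - 8c)(-5c + 7)
= (-40d^2 - 25d + 40cd + 24cd + 15c - 24c^2 + 8d + 5 - 8c)(-5c + 7)    [distributive law]
= (-40d^2 - 17d + 64cd + 7c - 24c^2 + 5)(-5c + 7)    [combine like terms]
= 200cd^2 - 280d^2 + 85cd - 119d - 320c^2d + 448cd - 35c^2 + 49c + 120c^3 - 168c^2 - 25c + 35    [distributive law]
= 200cd^2 - 280d^2 + 533cd - 119d - 320c^2d - 203c^2 + 24c + 120c^3 + 35    [combine like terms]

200cd^2 - 280d^2 + 533cd - 119d - 320c^2d - 203c^2 + 24c + 120c^3 + 35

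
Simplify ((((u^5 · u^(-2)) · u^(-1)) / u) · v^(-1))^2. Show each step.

u^2·v^(-2)

((((u^5 · u^(-2)) · u^(-1)) / u) · v^(-1))^2
= ((((u^5 · u^(-2)) · u^(-1)) / u)^2) · ((v^(-1))^2)    [power of a product]
= ((((u^5 · u^(-2)) · u^(-1))^2) / (u^2)) · ((v^(-1))^2)    [power of a quotient]
= ((((u^5 · u^(-2))^2) · ((u^(-1))^2)) / (u^2)) · ((v^(-1))^2)    [power of a product]
= (((((u^5)^2) · ((u^(-2))^2)) · ((u^(-1))^2)) / (u^2)) · ((v^(-1))^2)    [power of a product]
= (((u^10 · ((u^(-2))^2)) · ((u^(-1))^2)) / (u^2)) · ((v^(-1))^2)    [power of a power]
= (((u^10 · u^(-4)) · ((u^(-1))^2)) / (u^2)) · ((v^(-1))^2)    [power of a power]
= ((u^6 · ((u^(-1))^2)) / (u^2)) · ((v^(-1))^2)    [product of powers]
= ((u^6 · u^(-2)) / (u^2)) · ((v^(-1))^2)    [power of a power]
= (u^4 / (u^2)) · ((v^(-1))^2)    [product of powers]
= u^2 · ((v^(-1))^2)    [quotient of powers]
= u^2 · v^(-2)    [power of a power]
= u^2·v^(-2)    [rearrange]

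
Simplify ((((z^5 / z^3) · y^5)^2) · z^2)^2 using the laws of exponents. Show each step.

y^20z^12

((((z^5 / z^3) · y^5)^2) · z^2)^2
= ((((z^5 / z^3) · y^5)^2)^2) · ((z^2)^2)    [power of a product]
= (((z^5 / z^3) · y^5)^4) · ((z^2)^2)    [power of a power]
= (((z^5 / z^3)^4) · ((y^5)^4)) · ((z^2)^2)    [power of a product]
= ((((z^5)^4) / ((z^3)^4)) · ((y^5)^4)) · ((z^2)^2)    [power of a quotient]
= ((z^20 / ((z^3)^4)) · ((y^5)^4)) · ((z^2)^2)    [power of a power]
= ((z^20 / z^12) · ((y^5)^4)) · ((z^2)^2)    [power of a power]
= (z^8 · ((y^5)^4)) · ((z^2)^2)    [quotient of powers]
= (z^8 · y^20) · ((z^2)^2)    [power of a power]
= (z^8 · y^20) · z^4    [power of a power]
= y^20z^12    [product of powers]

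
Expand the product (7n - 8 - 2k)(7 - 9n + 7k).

121n - 63n^2 + 67kn - 56 - 70k - 14k^2

(7n - 8 - 2k)(7 - 9n + 7k)
= 49n - 63n^2 + 49kn - 56 + 72n - 56k - 14k + 18kn - 14k^2    [distributive law]
= 121n - 63n^2 + 67kn - 56 - 70k - 14k^2    [combine like terms]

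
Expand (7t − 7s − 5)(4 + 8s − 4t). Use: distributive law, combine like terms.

48t + 84st − 28t^2 − 68s − 56s^2 − 20

(7t − 7s − 5)(4 + 8s − 4t)
= 28t + 56st − 28t^2 − 28s − 56s^2 + 28st − 20 − 40s + 20t    [distributive law]
= 48t + 84st − 28t^2 − 68s − 56s^2 − 20    [combine like terms]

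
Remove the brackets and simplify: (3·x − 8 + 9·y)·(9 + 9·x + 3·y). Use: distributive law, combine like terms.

(3·x − 8 + 9·y)·(9 + 9·x + 3·y)
= 27·x + 27·x^2 + 9·x·y − 72 − 72·x − 24·y + 81·y + 81·x·y + 27·y^2    [distributive law]
= −45·x + 27·x^2 + 90·x·y − 72 + 57·y + 27·y^2    [combine like terms]

−45·x + 27·x^2 + 90·x·y − 72 + 57·y + 27·y^2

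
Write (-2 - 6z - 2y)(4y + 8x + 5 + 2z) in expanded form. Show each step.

-18y - 16x - 10 - 34z - 28yz - 48xz - 12z^2 - 8y^2 - 16xy

(-2 - 6z - 2y)(4y + 8x + 5 + 2z)
= -8y - 16x - 10 - 4z - 24yz - 48xz - 30z - 12z^2 - 8y^2 - 16xy - 10y - 4yz    [distributive law]
= -18y - 16x - 10 - 34z - 28yz - 48xz - 12z^2 - 8y^2 - 16xy    [combine like terms]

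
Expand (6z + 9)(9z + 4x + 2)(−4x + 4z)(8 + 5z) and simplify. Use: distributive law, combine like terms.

(6z + 9)(9z + 4x + 2)(−4x + 4z)(8 + 5z)
= (54z^2 + 24xz + 12z + 81z + 36x + 18)(−4x + 4z)(8 + 5z)    [distributive law]
= (54z^2 + 24xz + 93z + 36x + 18)(−4x + 4z)(8 + 5z)    [combine like terms]
= (−216xz^2 + 216z^3 − 96x^2z + 96xz^2 − 372xz + 372z^2 − 144x^2 + 144xz − 72x + 72z)(8 + 5z)    [distributive law]
= (−120xz^2 + 216z^3 − 96x^2z − 228xz + 372z^2 − 144x^2 − 72x + 72z)(8 + 5z)    [combine like terms]
= −960xz^2 − 600xz^3 + 1728z^3 + 1080z^4 − 768x^2z − 480x^2z^2 − 1824xz − 1140xz^2 + 2976z^2 + 1860z^3 − 1152x^2 − 720x^2z − 576x − 360xz + 576z + 360z^2    [distributive law]
= −2100xz^2 − 600xz^3 + 3588z^3 + 1080z^4 − 1488x^2z − 480x^2z^2 − 2184xz + 3336z^2 − 1152x^2 − 576x + 576z    [combine like terms]

−2100xz^2 − 600xz^3 + 3588z^3 + 1080z^4 − 1488x^2z − 480x^2z^2 − 2184xz + 3336z^2 − 1152x^2 − 576x + 576z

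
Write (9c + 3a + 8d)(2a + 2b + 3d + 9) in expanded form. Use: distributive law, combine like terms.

(9c + 3a + 8d)(2a + 2b + 3d + 9)
= 18ac + 18bc + 27cd + 81c + 6a^2 + 6ab + 9ad + 27a + 16ad + 16bd + 24d^2 + 72d    [distributive law]
= 18ac + 18bc + 27cd + 81c + 6a^2 + 6ab + 25ad + 27a + 16bd + 24d^2 + 72d    [combine like terms]

18ac + 18bc + 27cd + 81c + 6a^2 + 6ab + 25ad + 27a + 16bd + 24d^2 + 72d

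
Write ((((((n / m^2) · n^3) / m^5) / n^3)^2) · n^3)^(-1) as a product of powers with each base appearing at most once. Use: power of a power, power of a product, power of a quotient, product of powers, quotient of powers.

m^14n^(-5)

((((((n / m^2) · n^3) / m^5) / n^3)^2) · n^3)^(-1)
= ((((((n / m^2) · n^3) / m^5) / n^3)^2)^(-1)) · ((n^3)^(-1))    [power of a product]
= (((((n / m^2) · n^3) / m^5) / n^3)^(-2)) · ((n^3)^(-1))    [power of a power]
= (((((n / m^2) · n^3) / m^5)^(-2)) / ((n^3)^(-2))) · ((n^3)^(-1))    [power of a quotient]
= (((((n / m^2) · n^3)^(-2)) / ((m^5)^(-2))) / ((n^3)^(-2))) · ((n^3)^(-1))    [power of a quotient]
= (((((n / m^2)^(-2)) · ((n^3)^(-2))) / ((m^5)^(-2))) / ((n^3)^(-2))) · ((n^3)^(-1))    [power of a product]
= (((((n^(-2)) / ((m^2)^(-2))) · ((n^3)^(-2))) / ((m^5)^(-2))) / ((n^3)^(-2))) · ((n^3)^(-1))    [power of a quotient]
= ((((n^(-2) / m^(-4)) · ((n^3)^(-2))) / ((m^5)^(-2))) / ((n^3)^(-2))) · ((n^3)^(-1))    [power of a power]
= ((((n^(-2) / m^(-4)) · n^(-6)) / ((m^5)^(-2))) / ((n^3)^(-2))) · ((n^3)^(-1))    [power of a power]
= ((((n^(-2) / m^(-4)) · n^(-6)) / m^(-10)) / ((n^3)^(-2))) · ((n^3)^(-1))    [power of a power]
= ((((n^(-2) / m^(-4)) · n^(-6)) / m^(-10)) / n^(-6)) · ((n^3)^(-1))    [power of a power]
= ((((n^(-2) / m^(-4)) · n^(-6)) / m^(-10)) / n^(-6)) · n^(-3)    [power of a power]
= m^14n^(-5)    [quotient of powers; product of powers]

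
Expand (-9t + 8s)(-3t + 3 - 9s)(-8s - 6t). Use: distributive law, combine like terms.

(-9t + 8s)(-3t + 3 - 9s)(-8s - 6t)
= (27t² - 27t + 81st - 24st + 24s - 72s²)(-8s - 6t)    [distributive law]
= (27t² - 27t + 57st + 24s - 72s²)(-8s - 6t)    [combine like terms]
= -216st² - 162t³ + 216st + 162t² - 456s²t - 342st² - 192s² - 144st + 576s³ + 432s²t    [distributive law]
= -558st² - 162t³ + 72st + 162t² - 24s²t - 192s² + 576s³    [combine like terms]

-558st² - 162t³ + 72st + 162t² - 24s²t - 192s² + 576s³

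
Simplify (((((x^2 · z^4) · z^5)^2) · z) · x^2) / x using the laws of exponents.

(((((x^2 · z^4) · z^5)^2) · z) · x^2) / x
= (((((x^2 · z^4)^2) · ((z^5)^2)) · z) · x^2) / x    [power of a product]
= ((((((x^2)^2) · ((z^4)^2)) · ((z^5)^2)) · z) · x^2) / x    [power of a product]
= ((((x^4 · ((z^4)^2)) · ((z^5)^2)) · z) · x^2) / x    [power of a power]
= ((((x^4 · z^8) · ((z^5)^2)) · z) · x^2) / x    [power of a power]
= ((((x^4 · z^8) · z^10) · z) · x^2) / x    [power of a power]
= x^5·z^19    [quotient of powers; product of powers]

x^5·z^19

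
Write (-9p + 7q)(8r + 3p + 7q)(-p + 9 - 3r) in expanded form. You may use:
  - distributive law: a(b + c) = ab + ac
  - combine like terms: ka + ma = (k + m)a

(-9p + 7q)(8r + 3p + 7q)(-p + 9 - 3r)
= (-72pr - 27p² - 63pq + 56qr + 21pq + 49q²)(-p + 9 - 3r)    [distributive law]
= (-72pr - 27p² - 42pq + 56qr + 49q²)(-p + 9 - 3r)    [combine like terms]
= 72p²r - 648pr + 216pr² + 27p³ - 243p² + 81p²r + 42p²q - 378pq + 126pqr - 56pqr + 504qr - 168qr² - 49pq² + 441q² - 147q²r    [distributive law]
= 153p²r - 648pr + 216pr² + 27p³ - 243p² + 42p²q - 378pq + 70pqr + 504qr - 168qr² - 49pq² + 441q² - 147q²r    [combine like terms]

153p²r - 648pr + 216pr² + 27p³ - 243p² + 42p²q - 378pq + 70pqr + 504qr - 168qr² - 49pq² + 441q² - 147q²r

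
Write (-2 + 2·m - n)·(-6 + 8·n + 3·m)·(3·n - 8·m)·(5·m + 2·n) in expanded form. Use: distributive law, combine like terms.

(-2 + 2·m - n)·(-6 + 8·n + 3·m)·(3·n - 8·m)·(5·m + 2·n)
= (12 - 16·n - 6·m - 12·m + 16·m·n + 6·m^2 + 6·n - 8·n^2 - 3·m·n)·(3·n - 8·m)·(5·m + 2·n)    [distributive law]
= (12 - 10·n - 18·m + 13·m·n + 6·m^2 - 8·n^2)·(3·n - 8·m)·(5·m + 2·n)    [combine like terms]
= (36·n - 96·m - 30·n^2 + 80·m·n - 54·m·n + 144·m^2 + 39·m·n^2 - 104·m^2·n + 18·m^2·n - 48·m^3 - 24·n^3 + 64·m·n^2)·(5·m + 2·n)    [distributive law]
= (36·n - 96·m - 30·n^2 + 26·m·n + 144·m^2 + 103·m·n^2 - 86·m^2·n - 48·m^3 - 24·n^3)·(5·m + 2·n)    [combine like terms]
= 180·m·n + 72·n^2 - 480·m^2 - 192·m·n - 150·m·n^2 - 60·n^3 + 130·m^2·n + 52·m·n^2 + 720·m^3 + 288·m^2·n + 515·m^2·n^2 + 206·m·n^3 - 430·m^3·n - 172·m^2·n^2 - 240·m^4 - 96·m^3·n - 120·m·n^3 - 48·n^4    [distributive law]
= -12·m·n + 72·n^2 - 480·m^2 - 98·m·n^2 - 60·n^3 + 418·m^2·n + 720·m^3 + 343·m^2·n^2 + 86·m·n^3 - 526·m^3·n - 240·m^4 - 48·n^4    [combine like terms]

-12·m·n + 72·n^2 - 480·m^2 - 98·m·n^2 - 60·n^3 + 418·m^2·n + 720·m^3 + 343·m^2·n^2 + 86·m·n^3 - 526·m^3·n - 240·m^4 - 48·n^4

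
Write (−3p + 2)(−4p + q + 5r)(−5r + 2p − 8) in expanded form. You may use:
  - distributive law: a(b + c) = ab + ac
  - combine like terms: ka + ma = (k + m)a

(−3p + 2)(−4p + q + 5r)(−5r + 2p − 8)
= (12p^2 − 3pq − 15pr − 8p + 2q + 10r)(−5r + 2p − 8)    [distributive law]
= −60p^2r + 24p^3 − 96p^2 + 15pqr − 6p^2q + 24pq + 75pr^2 − 30p^2r + 120pr + 40pr − 16p^2 + 64p − 10qr + 4pq − 16q − 50r^2 + 20pr − 80r    [distributive law]
= −90p^2r + 24p^3 − 112p^2 + 15pqr − 6p^2q + 28pq + 75pr^2 + 180pr + 64p − 10qr − 16q − 50r^2 − 80r    [combine like terms]

−90p^2r + 24p^3 − 112p^2 + 15pqr − 6p^2q + 28pq + 75pr^2 + 180pr + 64p − 10qr − 16q − 50r^2 − 80r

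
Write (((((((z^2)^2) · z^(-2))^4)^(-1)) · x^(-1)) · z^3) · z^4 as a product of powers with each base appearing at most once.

(((((((z^2)^2) · z^(-2))^4)^(-1)) · x^(-1)) · z^3) · z^4
= ((((((z^2)^2) · z^(-2))^(-4)) · x^(-1)) · z^3) · z^4    [power of a power]
= ((((((z^2)^2)^(-4)) · ((z^(-2))^(-4))) · x^(-1)) · z^3) · z^4    [power of a product]
= (((((z^2)^(-8)) · ((z^(-2))^(-4))) · x^(-1)) · z^3) · z^4    [power of a power]
= (((z^(-16) · ((z^(-2))^(-4))) · x^(-1)) · z^3) · z^4    [power of a power]
= (((z^(-16) · z^8) · x^(-1)) · z^3) · z^4    [power of a power]
= ((z^(-8) · x^(-1)) · z^3) · z^4    [product of powers]
= x^(-1)·z^(-1)    [product of powers]

x^(-1)·z^(-1)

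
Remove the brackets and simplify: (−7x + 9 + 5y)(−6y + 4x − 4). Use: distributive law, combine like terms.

62xy − 28x² + 64x − 74y − 36 − 30y²

(−7x + 9 + 5y)(−6y + 4x − 4)
= 42xy − 28x² + 28x − 54y + 36x − 36 − 30y² + 20xy − 20y    [distributive law]
= 62xy − 28x² + 64x − 74y − 36 − 30y²    [combine like terms]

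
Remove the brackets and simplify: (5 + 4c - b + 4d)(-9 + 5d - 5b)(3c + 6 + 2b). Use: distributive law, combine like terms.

-351c - 270 - 186b + 87cd - 66d - 172bd - 240bc - 2b² - 108c² + 60c²d - 35bcd - 60bc² - 25b²c - 50b²d + 10b³ + 60cd² + 120d² + 40bd²

(5 + 4c - b + 4d)(-9 + 5d - 5b)(3c + 6 + 2b)
= (-45 + 25d - 25b - 36c + 20cd - 20bc + 9b - 5bd + 5b² - 36d + 20d² - 20bd)(3c + 6 + 2b)    [distributive law]
= (-45 - 11d - 16b - 36c + 20cd - 20bc - 25bd + 5b² + 20d²)(3c + 6 + 2b)    [combine like terms]
= -135c - 270 - 90b - 33cd - 66d - 22bd - 48bc - 96b - 32b² - 108c² - 216c - 72bc + 60c²d + 120cd + 40bcd - 60bc² - 120bc - 40b²c - 75bcd - 150bd - 50b²d + 15b²c + 30b² + 10b³ + 60cd² + 120d² + 40bd²    [distributive law]
= -351c - 270 - 186b + 87cd - 66d - 172bd - 240bc - 2b² - 108c² + 60c²d - 35bcd - 60bc² - 25b²c - 50b²d + 10b³ + 60cd² + 120d² + 40bd²    [combine like terms]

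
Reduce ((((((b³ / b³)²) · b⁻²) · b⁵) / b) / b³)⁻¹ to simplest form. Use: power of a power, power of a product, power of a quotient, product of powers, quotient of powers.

b

((((((b³ / b³)²) · b⁻²) · b⁵) / b) / b³)⁻¹
= ((((((b³ / b³)²) · b⁻²) · b⁵) / b)⁻¹) / ((b³)⁻¹)    [power of a quotient]
= ((((((b³ / b³)²) · b⁻²) · b⁵)⁻¹) / (b⁻¹)) / ((b³)⁻¹)    [power of a quotient]
= ((((((b³ / b³)²) · b⁻²)⁻¹) · ((b⁵)⁻¹)) / (b⁻¹)) / ((b³)⁻¹)    [power of a product]
= ((((((b³ / b³)²)⁻¹) · ((b⁻²)⁻¹)) · ((b⁵)⁻¹)) / (b⁻¹)) / ((b³)⁻¹)    [power of a product]
= (((((b³ / b³)⁻²) · ((b⁻²)⁻¹)) · ((b⁵)⁻¹)) / (b⁻¹)) / ((b³)⁻¹)    [power of a power]
= ((((((b³)⁻²) / ((b³)⁻²)) · ((b⁻²)⁻¹)) · ((b⁵)⁻¹)) / (b⁻¹)) / ((b³)⁻¹)    [power of a quotient]
= ((((b⁻⁶ / ((b³)⁻²)) · ((b⁻²)⁻¹)) · ((b⁵)⁻¹)) / (b⁻¹)) / ((b³)⁻¹)    [power of a power]
= ((((b⁻⁶ / b⁻⁶) · ((b⁻²)⁻¹)) · ((b⁵)⁻¹)) / (b⁻¹)) / ((b³)⁻¹)    [power of a power]
= (((b⁰ · ((b⁻²)⁻¹)) · ((b⁵)⁻¹)) / (b⁻¹)) / ((b³)⁻¹)    [quotient of powers]
= (((b⁰ · b²) · ((b⁵)⁻¹)) / (b⁻¹)) / ((b³)⁻¹)    [power of a power]
= ((b² · ((b⁵)⁻¹)) / (b⁻¹)) / ((b³)⁻¹)    [product of powers]
= ((b² · b⁻⁵) / (b⁻¹)) / ((b³)⁻¹)    [power of a power]
= (b⁻³ / (b⁻¹)) / ((b³)⁻¹)    [product of powers]
= b⁻² / ((b³)⁻¹)    [quotient of powers]
= b⁻² / b⁻³    [power of a power]
= b    [quotient of powers]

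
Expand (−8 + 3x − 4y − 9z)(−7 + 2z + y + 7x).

(−8 + 3x − 4y − 9z)(−7 + 2z + y + 7x)
= 56 − 16z − 8y − 56x − 21x + 6xz + 3xy + 21x^2 + 28y − 8yz − 4y^2 − 28xy + 63z − 18z^2 − 9yz − 63xz    [distributive law]
= 56 + 47z + 20y − 77x − 57xz − 25xy + 21x^2 − 17yz − 4y^2 − 18z^2    [combine like terms]

56 + 47z + 20y − 77x − 57xz − 25xy + 21x^2 − 17yz − 4y^2 − 18z^2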